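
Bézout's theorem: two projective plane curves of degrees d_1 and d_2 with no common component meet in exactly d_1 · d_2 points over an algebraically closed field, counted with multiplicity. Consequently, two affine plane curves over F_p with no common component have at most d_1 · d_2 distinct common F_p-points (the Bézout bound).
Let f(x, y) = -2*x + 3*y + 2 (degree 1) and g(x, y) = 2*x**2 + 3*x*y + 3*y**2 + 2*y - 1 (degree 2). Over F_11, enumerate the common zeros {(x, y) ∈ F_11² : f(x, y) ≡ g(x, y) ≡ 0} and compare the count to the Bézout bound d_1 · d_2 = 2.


Common zeros: ∅; count = 0; Bézout bound = 2.

deg(f) = 1, deg(g) = 2, so Bézout bound = 2.
Scan x ∈ F_11. For each x, list the y ∈ F_11 with f(x, y) ≡ 0 and those with g(x, y) ≡ 0 (mod 11); the common zeros in that column are the intersection.
  x = 0: f ≡ 0 at y ∈ {3}; g ≡ 0 at y ∈ {4, 10}; common: ∅.
  x = 1: f ≡ 0 at y ∈ {0}; g ≡ 0 at y ∈ ∅; common: ∅.
  x = 2: f ≡ 0 at y ∈ {8}; g ≡ 0 at y ∈ ∅; common: ∅.
  x = 3: f ≡ 0 at y ∈ {5}; g ≡ 0 at y ∈ {3, 8}; common: ∅.
  x = 4: f ≡ 0 at y ∈ {2}; g ≡ 0 at y ∈ {5}; common: ∅.
  x = 5: f ≡ 0 at y ∈ {10}; g ≡ 0 at y ∈ {4, 5}; common: ∅.
  x = 6: f ≡ 0 at y ∈ {7}; g ≡ 0 at y ∈ ∅; common: ∅.
  x = 7: f ≡ 0 at y ∈ {4}; g ≡ 0 at y ∈ {8, 10}; common: ∅.
  x = 8: f ≡ 0 at y ∈ {1}; g ≡ 0 at y ∈ ∅; common: ∅.
  x = 9: f ≡ 0 at y ∈ {9}; g ≡ 0 at y ∈ {2, 3}; common: ∅.
  x = 10: f ≡ 0 at y ∈ {6}; g ≡ 0 at y ∈ {2}; common: ∅.
Collecting: common zeros = ∅, so the count is 0.
Comparison with the Bézout bound: 0 ≤ 2 = deg(f)·deg(g), as expected for curves with no common component (the affine F_11-count falls short of the bound because intersections may lie at infinity, over extension fields, or carry multiplicity).


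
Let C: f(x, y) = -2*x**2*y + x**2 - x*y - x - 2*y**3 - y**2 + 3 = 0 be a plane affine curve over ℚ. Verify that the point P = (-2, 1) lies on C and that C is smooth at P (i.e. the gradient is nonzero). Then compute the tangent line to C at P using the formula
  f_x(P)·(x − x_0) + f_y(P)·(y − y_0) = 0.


Tangent line at P: 2*x - 14*y + 18 = 0.

Step 1: f(-2, 1) = 0, so P lies on C.
Step 2: partial derivatives
  f_x(x, y) = -4*x*y + 2*x - y - 1, f_y(x, y) = -2*x**2 - x - 6*y**2 - 2*y.
  f_x(P) = 2, f_y(P) = -14 (gradient nonzero, so P is smooth).
Step 3: tangent line at P: 2·(x − -2) + -14·(y − 1) = 0.
Expanding: 2*x - 14*y + 18 = 0.


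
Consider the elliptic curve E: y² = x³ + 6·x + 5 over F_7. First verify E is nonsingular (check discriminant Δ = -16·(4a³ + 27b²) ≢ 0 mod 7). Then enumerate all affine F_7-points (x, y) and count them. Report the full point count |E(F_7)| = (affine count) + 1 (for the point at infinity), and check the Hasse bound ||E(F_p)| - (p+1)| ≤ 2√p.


Affine points = {(2, 2), (2, 5), (3, 1), (3, 6), (4, 3), (4, 4)}; affine count = 6; |E(F_7)| = 7.

Discriminant check: Δ ∝ 4a³ + 27b² = 4·6³ + 27·5² = 4·216 + 27·25 ≡ 6 (mod 7). Nonzero ⇒ E is nonsingular.
For each x ∈ F_7, compute rhs = x³ + 6·x + 5 mod 7, then count y ∈ F_7 with y² ≡ rhs.
  x = 0: rhs = 5, matching y values: none (0 points).
  x = 1: rhs = 5, matching y values: none (0 points).
  x = 2: rhs = 4, matching y values: 2, 5 (2 points).
  x = 3: rhs = 1, matching y values: 1, 6 (2 points).
  x = 4: rhs = 2, matching y values: 3, 4 (2 points).
  x = 5: rhs = 6, matching y values: none (0 points).
  x = 6: rhs = 5, matching y values: none (0 points).
Total affine count: 6.
Full point count |E(F_7)| = 6 + 1 = 7.
Hasse bound: |7 − (7+1)| = |-1| = 1 ≤ 2√7 ≈ 5.2915 ✓.


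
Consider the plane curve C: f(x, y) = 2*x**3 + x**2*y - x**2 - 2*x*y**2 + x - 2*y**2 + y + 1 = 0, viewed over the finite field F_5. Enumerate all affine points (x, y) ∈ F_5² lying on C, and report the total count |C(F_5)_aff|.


Affine F_5-points: {(0, 1), (0, 2), (2, 0), (4, 4)}; count = 4.

For each of the 25 pairs (x, y) ∈ F_5², evaluate f(x, y) mod 5. Record the zeros.
  x = 0: [0↦1, 1↦0, 2↦0, 3↦1, 4↦3]  zeros at y ∈ {1, 2}
  x = 1: [0↦3, 1↦1, 2↦1, 3↦3, 4↦2]  zeros at y ∈ ∅
  x = 2: [0↦0, 1↦4, 2↦1, 3↦1, 4↦4]  zeros at y ∈ {0}
  x = 3: [0↦4, 1↦1, 2↦2, 3↦2, 4↦1]  zeros at y ∈ ∅
  x = 4: [0↦2, 1↦4, 2↦1, 3↦3, 4↦0]  zeros at y ∈ {4}
Collecting zeros: affine points = {(0, 1), (0, 2), (2, 0), (4, 4)}.
Total count |C(F_5)_aff| = 4.


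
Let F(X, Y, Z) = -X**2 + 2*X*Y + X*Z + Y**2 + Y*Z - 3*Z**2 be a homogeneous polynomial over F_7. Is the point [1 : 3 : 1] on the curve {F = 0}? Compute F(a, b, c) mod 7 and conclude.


F(1,3,1) ≡ 1 (mod 7); P is NOT on the curve.

Evaluate F(1, 3, 1) term-by-term (mod 7).
  -X**2 ↦ -1·1·1·1 = -1
  2*X*Y ↦ 2·1·3·1 = 6
  X*Z ↦ 1·1·1·1 = 1
  Y**2 ↦ 1·1·9·1 = 9
  Y*Z ↦ 1·1·3·1 = 3
  -3*Z**2 ↦ -3·1·1·1 = -3
Sum: F(1, 3, 1) = (-1) + (6) + (1) + (9) + (3) + (-3) = 15.
Reducing mod 7: 15 ≡ 1 (mod 7).
Since F(a, b, c) ≡ 1 ≠ 0 (mod 7), P does NOT lie on the curve.


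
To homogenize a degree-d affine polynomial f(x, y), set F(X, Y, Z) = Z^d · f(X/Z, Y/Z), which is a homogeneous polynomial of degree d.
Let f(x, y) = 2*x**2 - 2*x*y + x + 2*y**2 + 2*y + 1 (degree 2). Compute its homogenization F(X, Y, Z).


F(X, Y, Z) = 2*X**2 - 2*X*Y + X*Z + 2*Y**2 + 2*Y*Z + Z**2

deg(f) = 2.
Substitute x = X/Z, y = Y/Z into f, then multiply by Z^2.
  monomial 2·x^2·y^0 ↦ 2·X^2·Y^0·Z^0.
  monomial -2·x^1·y^1 ↦ -2·X^1·Y^1·Z^0.
  monomial 1·x^1·y^0 ↦ 1·X^1·Y^0·Z^1.
  monomial 2·x^0·y^2 ↦ 2·X^0·Y^2·Z^0.
  monomial 2·x^0·y^1 ↦ 2·X^0·Y^1·Z^1.
  monomial 1·x^0·y^0 ↦ 1·X^0·Y^0·Z^2.
Collecting: F(X, Y, Z) = 2*X**2 - 2*X*Y + X*Z + 2*Y**2 + 2*Y*Z + Z**2.


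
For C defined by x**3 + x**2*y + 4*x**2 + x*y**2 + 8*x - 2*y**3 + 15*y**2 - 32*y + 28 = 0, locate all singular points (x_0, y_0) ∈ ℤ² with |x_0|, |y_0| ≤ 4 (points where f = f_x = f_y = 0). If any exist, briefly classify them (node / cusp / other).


Singular points: {(-2, 2)}; classification: cusp.

Compute partial derivatives:
  f_x = 3*x**2 + 2*x*y + 8*x + y**2 + 8.
  f_y = x**2 + 2*x*y - 6*y**2 + 30*y - 32.
Scan x_0 ∈ {−4, ..., 4}. For each x_0, f_y(x_0, y) is a polynomial in y; find its integer roots y ∈ {−4, ..., 4}, then test f_x and f at those candidates.
  x = -4: f_y(-4, y) = -6*y**2 + 22*y - 16; vanishes at y ∈ {1}. (-4, 1): f_x = 17 ≠ 0.
  x = -3: f_y(-3, y) = -6*y**2 + 24*y - 23; no integer root y with |y| ≤ 4.
  x = -2: f_y(-2, y) = -6*y**2 + 26*y - 28; vanishes at y ∈ {2}. (-2, 2): f_x = 0, f = 0 — SINGULAR.
  x = -1: f_y(-1, y) = -6*y**2 + 28*y - 31; no integer root y with |y| ≤ 4.
  x = 0: f_y(0, y) = -6*y**2 + 30*y - 32; no integer root y with |y| ≤ 4.
  x = 1: f_y(1, y) = -6*y**2 + 32*y - 31; no integer root y with |y| ≤ 4.
  x = 2: f_y(2, y) = -6*y**2 + 34*y - 28; vanishes at y ∈ {1}. (2, 1): f_x = 41 ≠ 0.
  x = 3: f_y(3, y) = -6*y**2 + 36*y - 23; no integer root y with |y| ≤ 4.
  x = 4: f_y(4, y) = -6*y**2 + 38*y - 16; no integer root y with |y| ≤ 4.
Only singular point on the grid: (-2, 2).
Classify: substitute x = -2 + u, y = 2 + v and expand: f = u**3 + u**2*v + u*v**2 - 2*v**3 + v**2.
No constant or linear terms (consistent with a singular point). Quadratic part: v**2. Cubic part: u**3 + u**2*v + u*v**2 - 2*v**3.
The quadratic part v**2 is a perfect square, so there is a single (double) tangent line v = 0, i.e. y = 2. Restricting the cubic part to that line (v = 0) leaves u**3 ≠ 0, so f is not divisible by v and the branch is v² ≈ -u**3 to lowest order — this is a cusp.
Classification: cusp.


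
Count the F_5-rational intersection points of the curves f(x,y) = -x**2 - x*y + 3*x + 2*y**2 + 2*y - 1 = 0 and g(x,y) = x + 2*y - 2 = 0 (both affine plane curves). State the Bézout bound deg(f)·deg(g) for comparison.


Common zeros: {(3, 2)}; count = 1; Bézout bound = 2.

deg(f) = 2, deg(g) = 1, so Bézout bound = 2.
Scan x ∈ F_5. For each x, list the y ∈ F_5 with f(x, y) ≡ 0 and those with g(x, y) ≡ 0 (mod 5); the common zeros in that column are the intersection.
  x = 0: f ≡ 0 at y ∈ ∅; g ≡ 0 at y ∈ {1}; common: ∅.
  x = 1: f ≡ 0 at y ∈ ∅; g ≡ 0 at y ∈ {3}; common: ∅.
  x = 2: f ≡ 0 at y ∈ ∅; g ≡ 0 at y ∈ {0}; common: ∅.
  x = 3: f ≡ 0 at y ∈ {1, 2}; g ≡ 0 at y ∈ {2}; common: {2}.
  x = 4: f ≡ 0 at y ∈ {0, 1}; g ≡ 0 at y ∈ {4}; common: ∅.
Collecting: common zeros = {(3, 2)}, so the count is 1.
Comparison with the Bézout bound: 1 ≤ 2 = deg(f)·deg(g), as expected for curves with no common component (the affine F_5-count falls short of the bound because intersections may lie at infinity, over extension fields, or carry multiplicity).


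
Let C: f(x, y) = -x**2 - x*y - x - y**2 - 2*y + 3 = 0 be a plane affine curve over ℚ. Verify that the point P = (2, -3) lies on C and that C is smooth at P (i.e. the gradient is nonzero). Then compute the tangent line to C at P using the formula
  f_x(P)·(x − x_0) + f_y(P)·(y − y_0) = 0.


Tangent line at P: -2*x + 2*y + 10 = 0.

Step 1: f(2, -3) = 0, so P lies on C.
Step 2: partial derivatives
  f_x(x, y) = -2*x - y - 1, f_y(x, y) = -x - 2*y - 2.
  f_x(P) = -2, f_y(P) = 2 (gradient nonzero, so P is smooth).
Step 3: tangent line at P: -2·(x − 2) + 2·(y − -3) = 0.
Expanding: -2*x + 2*y + 10 = 0.


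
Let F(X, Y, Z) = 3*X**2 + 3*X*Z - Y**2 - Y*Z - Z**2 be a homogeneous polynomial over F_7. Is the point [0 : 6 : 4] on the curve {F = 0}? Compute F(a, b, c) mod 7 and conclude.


F(0,6,4) ≡ 1 (mod 7); P is NOT on the curve.

Evaluate F(0, 6, 4) term-by-term (mod 7).
  3*X**2 ↦ 3·0·1·1 = 0
  3*X*Z ↦ 3·0·1·4 = 0
  -Y**2 ↦ -1·1·36·1 = -36
  -Y*Z ↦ -1·1·6·4 = -24
  -Z**2 ↦ -1·1·1·16 = -16
Sum: F(0, 6, 4) = (0) + (0) + (-36) + (-24) + (-16) = -76.
Reducing mod 7: -76 ≡ 1 (mod 7).
Since F(a, b, c) ≡ 1 ≠ 0 (mod 7), P does NOT lie on the curve.


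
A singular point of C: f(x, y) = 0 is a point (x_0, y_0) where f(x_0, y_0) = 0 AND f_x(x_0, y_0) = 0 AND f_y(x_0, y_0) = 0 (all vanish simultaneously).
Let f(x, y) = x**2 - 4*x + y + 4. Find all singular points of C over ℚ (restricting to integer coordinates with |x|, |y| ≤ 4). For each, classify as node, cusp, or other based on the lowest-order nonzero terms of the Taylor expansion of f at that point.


No singular points in the scanned grid; C is smooth there.

Compute partial derivatives:
  f_x = 2*x - 4.
  f_y = 1.
f_y = 1 is a nonzero constant, so f_y never vanishes: no point (x, y) can satisfy f = f_x = f_y = 0. In particular no (x, y) ∈ {−4, ..., 4}² is singular; the curve is smooth.


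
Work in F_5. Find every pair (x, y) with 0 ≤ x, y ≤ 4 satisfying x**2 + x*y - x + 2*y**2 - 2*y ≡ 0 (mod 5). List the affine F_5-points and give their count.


Affine F_5-points: {(0, 0), (0, 1), (1, 0), (1, 3), (2, 2), (2, 3)}; count = 6.

For each of the 25 pairs (x, y) ∈ F_5², evaluate f(x, y) mod 5. Record the zeros.
  x = 0: [0↦0, 1↦0, 2↦4, 3↦2, 4↦4]  zeros at y ∈ {0, 1}
  x = 1: [0↦0, 1↦1, 2↦1, 3↦0, 4↦3]  zeros at y ∈ {0, 3}
  x = 2: [0↦2, 1↦4, 2↦0, 3↦0, 4↦4]  zeros at y ∈ {2, 3}
  x = 3: [0↦1, 1↦4, 2↦1, 3↦2, 4↦2]  zeros at y ∈ ∅
  x = 4: [0↦2, 1↦1, 2↦4, 3↦1, 4↦2]  zeros at y ∈ ∅
Collecting zeros: affine points = {(0, 0), (0, 1), (1, 0), (1, 3), (2, 2), (2, 3)}.
Total count |C(F_5)_aff| = 6.


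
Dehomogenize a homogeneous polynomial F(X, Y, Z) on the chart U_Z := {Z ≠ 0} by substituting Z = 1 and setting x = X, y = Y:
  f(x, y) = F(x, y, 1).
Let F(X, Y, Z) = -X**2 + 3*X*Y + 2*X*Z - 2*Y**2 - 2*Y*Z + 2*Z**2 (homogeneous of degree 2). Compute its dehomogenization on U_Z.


f(x, y) = -x**2 + 3*x*y + 2*x - 2*y**2 - 2*y + 2

On U_Z we set Z = 1. Each monomial c·X^i·Y^j·Z^k in F becomes c·x^i·y^j·1^k = c·x^i·y^j.
Substituting Z = 1: F(X, Y, 1) = -x**2 + 3*x*y + 2*x - 2*y**2 - 2*y + 2.
Note: deg(f) ≤ deg(F) = 2; strict inequality happens when F is divisible by Z (lost terms).


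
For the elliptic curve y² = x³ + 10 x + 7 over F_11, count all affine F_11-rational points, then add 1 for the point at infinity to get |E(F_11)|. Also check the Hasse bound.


Affine points = {(3, 3), (3, 8), (4, 1), (4, 10), (8, 4), (8, 7), (9, 1), (9, 10)}; affine count = 8; |E(F_11)| = 9.

Discriminant check: Δ ∝ 4a³ + 27b² = 4·10³ + 27·7² = 4·1000 + 27·49 ≡ 10 (mod 11). Nonzero ⇒ E is nonsingular.
For each x ∈ F_11, compute rhs = x³ + 10·x + 7 mod 11, then count y ∈ F_11 with y² ≡ rhs.
  x = 0: rhs = 7, matching y values: none (0 points).
  x = 1: rhs = 7, matching y values: none (0 points).
  x = 2: rhs = 2, matching y values: none (0 points).
  x = 3: rhs = 9, matching y values: 3, 8 (2 points).
  x = 4: rhs = 1, matching y values: 1, 10 (2 points).
  x = 5: rhs = 6, matching y values: none (0 points).
  x = 6: rhs = 8, matching y values: none (0 points).
  x = 7: rhs = 2, matching y values: none (0 points).
  x = 8: rhs = 5, matching y values: 4, 7 (2 points).
  x = 9: rhs = 1, matching y values: 1, 10 (2 points).
  x = 10: rhs = 7, matching y values: none (0 points).
Total affine count: 8.
Full point count |E(F_11)| = 8 + 1 = 9.
Hasse bound: |9 − (11+1)| = |-3| = 3 ≤ 2√11 ≈ 6.6332 ✓.


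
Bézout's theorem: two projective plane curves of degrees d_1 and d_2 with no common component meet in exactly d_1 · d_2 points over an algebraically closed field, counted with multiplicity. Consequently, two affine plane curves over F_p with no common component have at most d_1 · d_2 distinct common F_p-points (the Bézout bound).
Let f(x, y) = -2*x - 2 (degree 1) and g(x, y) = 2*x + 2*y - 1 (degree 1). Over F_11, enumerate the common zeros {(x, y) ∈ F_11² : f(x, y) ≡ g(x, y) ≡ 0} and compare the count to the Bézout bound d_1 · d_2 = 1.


Common zeros: {(10, 7)}; count = 1; Bézout bound = 1.

deg(f) = 1, deg(g) = 1, so Bézout bound = 1.
Scan x ∈ F_11. For each x, list the y ∈ F_11 with f(x, y) ≡ 0 and those with g(x, y) ≡ 0 (mod 11); the common zeros in that column are the intersection.
  x = 0: f ≡ 0 at y ∈ ∅; g ≡ 0 at y ∈ {6}; common: ∅.
  x = 1: f ≡ 0 at y ∈ ∅; g ≡ 0 at y ∈ {5}; common: ∅.
  x = 2: f ≡ 0 at y ∈ ∅; g ≡ 0 at y ∈ {4}; common: ∅.
  x = 3: f ≡ 0 at y ∈ ∅; g ≡ 0 at y ∈ {3}; common: ∅.
  x = 4: f ≡ 0 at y ∈ ∅; g ≡ 0 at y ∈ {2}; common: ∅.
  x = 5: f ≡ 0 at y ∈ ∅; g ≡ 0 at y ∈ {1}; common: ∅.
  x = 6: f ≡ 0 at y ∈ ∅; g ≡ 0 at y ∈ {0}; common: ∅.
  x = 7: f ≡ 0 at y ∈ ∅; g ≡ 0 at y ∈ {10}; common: ∅.
  x = 8: f ≡ 0 at y ∈ ∅; g ≡ 0 at y ∈ {9}; common: ∅.
  x = 9: f ≡ 0 at y ∈ ∅; g ≡ 0 at y ∈ {8}; common: ∅.
  x = 10: f ≡ 0 at y ∈ {0, 1, 2, 3, 4, 5, 6, 7, 8, 9, 10}; g ≡ 0 at y ∈ {7}; common: {7}.
Collecting: common zeros = {(10, 7)}, so the count is 1.
Comparison with the Bézout bound: 1 ≤ 1 = deg(f)·deg(g), as expected for curves with no common component (the bound is attained).


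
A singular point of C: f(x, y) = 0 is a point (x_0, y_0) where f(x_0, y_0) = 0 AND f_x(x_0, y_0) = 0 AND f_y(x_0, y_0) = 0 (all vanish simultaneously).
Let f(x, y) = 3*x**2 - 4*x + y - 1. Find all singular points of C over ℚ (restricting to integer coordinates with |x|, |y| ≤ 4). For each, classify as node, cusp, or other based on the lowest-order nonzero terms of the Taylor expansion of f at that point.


No singular points in the scanned grid; C is smooth there.

Compute partial derivatives:
  f_x = 6*x - 4.
  f_y = 1.
f_y = 1 is a nonzero constant, so f_y never vanishes: no point (x, y) can satisfy f = f_x = f_y = 0. In particular no (x, y) ∈ {−4, ..., 4}² is singular; the curve is smooth.


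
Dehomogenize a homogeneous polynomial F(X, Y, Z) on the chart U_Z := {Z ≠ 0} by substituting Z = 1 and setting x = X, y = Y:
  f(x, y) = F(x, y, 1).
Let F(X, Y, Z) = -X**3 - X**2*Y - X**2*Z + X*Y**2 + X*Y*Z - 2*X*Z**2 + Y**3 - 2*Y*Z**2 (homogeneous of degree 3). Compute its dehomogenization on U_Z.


f(x, y) = -x**3 - x**2*y - x**2 + x*y**2 + x*y - 2*x + y**3 - 2*y

On U_Z we set Z = 1. Each monomial c·X^i·Y^j·Z^k in F becomes c·x^i·y^j·1^k = c·x^i·y^j.
Substituting Z = 1: F(X, Y, 1) = -x**3 - x**2*y - x**2 + x*y**2 + x*y - 2*x + y**3 - 2*y.
Note: deg(f) ≤ deg(F) = 3; strict inequality happens when F is divisible by Z (lost terms).


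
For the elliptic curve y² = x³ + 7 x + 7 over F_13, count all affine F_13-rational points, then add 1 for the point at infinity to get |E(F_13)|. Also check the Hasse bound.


Affine points = {(2, 4), (2, 9), (3, 4), (3, 9), (7, 3), (7, 10), (8, 4), (8, 9), (12, 5), (12, 8)}; affine count = 10; |E(F_13)| = 11.

Discriminant check: Δ ∝ 4a³ + 27b² = 4·7³ + 27·7² = 4·343 + 27·49 ≡ 4 (mod 13). Nonzero ⇒ E is nonsingular.
For each x ∈ F_13, compute rhs = x³ + 7·x + 7 mod 13, then count y ∈ F_13 with y² ≡ rhs.
  x = 0: rhs = 7, matching y values: none (0 points).
  x = 1: rhs = 2, matching y values: none (0 points).
  x = 2: rhs = 3, matching y values: 4, 9 (2 points).
  x = 3: rhs = 3, matching y values: 4, 9 (2 points).
  x = 4: rhs = 8, matching y values: none (0 points).
  x = 5: rhs = 11, matching y values: none (0 points).
  x = 6: rhs = 5, matching y values: none (0 points).
  x = 7: rhs = 9, matching y values: 3, 10 (2 points).
  x = 8: rhs = 3, matching y values: 4, 9 (2 points).
  x = 9: rhs = 6, matching y values: none (0 points).
  x = 10: rhs = 11, matching y values: none (0 points).
  x = 11: rhs = 11, matching y values: none (0 points).
  x = 12: rhs = 12, matching y values: 5, 8 (2 points).
Total affine count: 10.
Full point count |E(F_13)| = 10 + 1 = 11.
Hasse bound: |11 − (13+1)| = |-3| = 3 ≤ 2√13 ≈ 7.2111 ✓.


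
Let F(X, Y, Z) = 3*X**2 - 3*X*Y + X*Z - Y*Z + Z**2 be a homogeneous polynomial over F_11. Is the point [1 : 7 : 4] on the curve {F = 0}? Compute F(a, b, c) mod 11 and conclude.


F(1,7,4) ≡ 7 (mod 11); P is NOT on the curve.

Evaluate F(1, 7, 4) term-by-term (mod 11).
  3*X**2 ↦ 3·1·1·1 = 3
  -3*X*Y ↦ -3·1·7·1 = -21
  X*Z ↦ 1·1·1·4 = 4
  -Y*Z ↦ -1·1·7·4 = -28
  Z**2 ↦ 1·1·1·16 = 16
Sum: F(1, 7, 4) = (3) + (-21) + (4) + (-28) + (16) = -26.
Reducing mod 11: -26 ≡ 7 (mod 11).
Since F(a, b, c) ≡ 7 ≠ 0 (mod 11), P does NOT lie on the curve.


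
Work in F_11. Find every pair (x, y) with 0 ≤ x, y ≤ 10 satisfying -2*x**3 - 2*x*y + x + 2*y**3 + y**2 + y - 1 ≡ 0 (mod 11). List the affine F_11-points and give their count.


Affine F_11-points: {(0, 6), (1, 1), (1, 7), (1, 8), (3, 5), (4, 7), (5, 8), (6, 2), (6, 7), (10, 0)}; count = 10.

For each of the 121 pairs (x, y) ∈ F_11², evaluate f(x, y) mod 11. Record the zeros.
  x = 0: [0↦10, 1↦3, 2↦10, 3↦10, 4↦4, 5↦4, 6↦0, 7↦4, 8↦6, 9↦7, 10↦8]  zeros at y ∈ {6}
  x = 1: [0↦9, 1↦0, 2↦5, 3↦3, 4↦6, 5↦4, 6↦9, 7↦0, 8↦0, 9↦10, 10↦9]  zeros at y ∈ {1, 7, 8}
  x = 2: [0↦7, 1↦7, 2↦10, 3↦6, 4↦7, 5↦3, 6↦6, 7↦6, 8↦4, 9↦1, 10↦9]  zeros at y ∈ ∅
  x = 3: [0↦3, 1↦1, 2↦2, 3↦7, 4↦6, 5↦0, 6↦1, 7↦10, 8↦6, 9↦1, 10↦7]  zeros at y ∈ {5}
  x = 4: [0↦7, 1↦3, 2↦2, 3↦5, 4↦2, 5↦5, 6↦4, 7↦0, 8↦5, 9↦9, 10↦2]  zeros at y ∈ {7}
  x = 5: [0↦7, 1↦1, 2↦9, 3↦10, 4↦5, 5↦6, 6↦3, 7↦8, 8↦0, 9↦2, 10↦4]  zeros at y ∈ {8}
  x = 6: [0↦2, 1↦5, 2↦0, 3↦10, 4↦3, 5↦2, 6↦8, 7↦0, 8↦1, 9↦1, 10↦1]  zeros at y ∈ {2, 7}
  x = 7: [0↦2, 1↦3, 2↦7, 3↦4, 4↦6, 5↦3, 6↦7, 7↦8, 8↦7, 9↦5, 10↦3]  zeros at y ∈ ∅
  x = 8: [0↦6, 1↦5, 2↦7, 3↦2, 4↦2, 5↦8, 6↦10, 7↦9, 8↦6, 9↦2, 10↦9]  zeros at y ∈ ∅
  x = 9: [0↦2, 1↦10, 2↦10, 3↦3, 4↦1, 5↦5, 6↦5, 7↦2, 8↦8, 9↦2, 10↦7]  zeros at y ∈ ∅
  x = 10: [0↦0, 1↦6, 2↦4, 3↦6, 4↦2, 5↦4, 6↦2, 7↦8, 8↦1, 9↦4, 10↦7]  zeros at y ∈ {0}
Collecting zeros: affine points = {(0, 6), (1, 1), (1, 7), (1, 8), (3, 5), (4, 7), (5, 8), (6, 2), (6, 7), (10, 0)}.
Total count |C(F_11)_aff| = 10.


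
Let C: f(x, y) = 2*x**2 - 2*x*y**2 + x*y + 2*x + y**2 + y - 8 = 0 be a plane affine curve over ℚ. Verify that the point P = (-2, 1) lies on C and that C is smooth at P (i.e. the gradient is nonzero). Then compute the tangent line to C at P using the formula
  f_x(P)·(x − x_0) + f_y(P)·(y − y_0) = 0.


Tangent line at P: -7*x + 9*y - 23 = 0.

Step 1: f(-2, 1) = 0, so P lies on C.
Step 2: partial derivatives
  f_x(x, y) = 4*x - 2*y**2 + y + 2, f_y(x, y) = -4*x*y + x + 2*y + 1.
  f_x(P) = -7, f_y(P) = 9 (gradient nonzero, so P is smooth).
Step 3: tangent line at P: -7·(x − -2) + 9·(y − 1) = 0.
Expanding: -7*x + 9*y - 23 = 0.


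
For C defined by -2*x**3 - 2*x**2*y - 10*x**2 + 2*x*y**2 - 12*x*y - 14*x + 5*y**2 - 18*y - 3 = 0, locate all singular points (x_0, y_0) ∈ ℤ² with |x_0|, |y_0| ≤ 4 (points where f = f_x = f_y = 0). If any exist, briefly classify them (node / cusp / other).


Singular points: {(-2, 1)}; classification: cusp.

Compute partial derivatives:
  f_x = -6*x**2 - 4*x*y - 20*x + 2*y**2 - 12*y - 14.
  f_y = -2*x**2 + 4*x*y - 12*x + 10*y - 18.
Scan x_0 ∈ {−4, ..., 4}. For each x_0, f_y(x_0, y) is a polynomial in y; find its integer roots y ∈ {−4, ..., 4}, then test f_x and f at those candidates.
  x = -4: f_y(-4, y) = -6*y - 2; no integer root y with |y| ≤ 4.
  x = -3: f_y(-3, y) = -2*y; vanishes at y ∈ {0}. (-3, 0): f_x = -8 ≠ 0.
  x = -2: f_y(-2, y) = 2*y - 2; vanishes at y ∈ {1}. (-2, 1): f_x = 0, f = 0 — SINGULAR.
  x = -1: f_y(-1, y) = 6*y - 8; no integer root y with |y| ≤ 4.
  x = 0: f_y(0, y) = 10*y - 18; no integer root y with |y| ≤ 4.
  x = 1: f_y(1, y) = 14*y - 32; no integer root y with |y| ≤ 4.
  x = 2: f_y(2, y) = 18*y - 50; no integer root y with |y| ≤ 4.
  x = 3: f_y(3, y) = 22*y - 72; no integer root y with |y| ≤ 4.
  x = 4: f_y(4, y) = 26*y - 98; no integer root y with |y| ≤ 4.
Only singular point on the grid: (-2, 1).
Classify: substitute x = -2 + u, y = 1 + v and expand: f = -2*u**3 - 2*u**2*v + 2*u*v**2 + v**2.
No constant or linear terms (consistent with a singular point). Quadratic part: v**2. Cubic part: -2*u**3 - 2*u**2*v + 2*u*v**2.
The quadratic part v**2 is a perfect square, so there is a single (double) tangent line v = 0, i.e. y = 1. Restricting the cubic part to that line (v = 0) leaves -2*u**3 ≠ 0, so f is not divisible by v and the branch is v² ≈ 2*u**3 to lowest order — this is a cusp.
Classification: cusp.


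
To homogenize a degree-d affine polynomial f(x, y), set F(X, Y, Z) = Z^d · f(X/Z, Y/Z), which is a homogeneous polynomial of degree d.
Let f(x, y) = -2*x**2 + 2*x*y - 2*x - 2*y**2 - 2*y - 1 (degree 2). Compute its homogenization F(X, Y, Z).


F(X, Y, Z) = -2*X**2 + 2*X*Y - 2*X*Z - 2*Y**2 - 2*Y*Z - Z**2

deg(f) = 2.
Substitute x = X/Z, y = Y/Z into f, then multiply by Z^2.
  monomial -2·x^2·y^0 ↦ -2·X^2·Y^0·Z^0.
  monomial 2·x^1·y^1 ↦ 2·X^1·Y^1·Z^0.
  monomial -2·x^1·y^0 ↦ -2·X^1·Y^0·Z^1.
  monomial -2·x^0·y^2 ↦ -2·X^0·Y^2·Z^0.
  monomial -2·x^0·y^1 ↦ -2·X^0·Y^1·Z^1.
  monomial -1·x^0·y^0 ↦ -1·X^0·Y^0·Z^2.
Collecting: F(X, Y, Z) = -2*X**2 + 2*X*Y - 2*X*Z - 2*Y**2 - 2*Y*Z - Z**2.


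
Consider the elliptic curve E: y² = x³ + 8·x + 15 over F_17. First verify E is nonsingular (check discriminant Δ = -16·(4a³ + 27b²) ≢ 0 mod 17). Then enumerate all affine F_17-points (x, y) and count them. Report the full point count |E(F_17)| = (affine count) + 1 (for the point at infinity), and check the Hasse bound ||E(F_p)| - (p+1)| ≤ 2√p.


Affine points = {(0, 7), (0, 10), (3, 7), (3, 10), (4, 3), (4, 14), (8, 8), (8, 9), (9, 0), (13, 2), (13, 15), (14, 7), (14, 10), (15, 5), (15, 12)}; affine count = 15; |E(F_17)| = 16.

Discriminant check: Δ ∝ 4a³ + 27b² = 4·8³ + 27·15² = 4·512 + 27·225 ≡ 14 (mod 17). Nonzero ⇒ E is nonsingular.
For each x ∈ F_17, compute rhs = x³ + 8·x + 15 mod 17, then count y ∈ F_17 with y² ≡ rhs.
  x = 0: rhs = 15, matching y values: 7, 10 (2 points).
  x = 1: rhs = 7, matching y values: none (0 points).
  x = 2: rhs = 5, matching y values: none (0 points).
  x = 3: rhs = 15, matching y values: 7, 10 (2 points).
  x = 4: rhs = 9, matching y values: 3, 14 (2 points).
  x = 5: rhs = 10, matching y values: none (0 points).
  x = 6: rhs = 7, matching y values: none (0 points).
  x = 7: rhs = 6, matching y values: none (0 points).
  x = 8: rhs = 13, matching y values: 8, 9 (2 points).
  x = 9: rhs = 0, matching y values: 0 (1 points).
  x = 10: rhs = 7, matching y values: none (0 points).
  x = 11: rhs = 6, matching y values: none (0 points).
  x = 12: rhs = 3, matching y values: none (0 points).
  x = 13: rhs = 4, matching y values: 2, 15 (2 points).
  x = 14: rhs = 15, matching y values: 7, 10 (2 points).
  x = 15: rhs = 8, matching y values: 5, 12 (2 points).
  x = 16: rhs = 6, matching y values: none (0 points).
Total affine count: 15.
Full point count |E(F_17)| = 15 + 1 = 16.
Hasse bound: |16 − (17+1)| = |-2| = 2 ≤ 2√17 ≈ 8.2462 ✓.


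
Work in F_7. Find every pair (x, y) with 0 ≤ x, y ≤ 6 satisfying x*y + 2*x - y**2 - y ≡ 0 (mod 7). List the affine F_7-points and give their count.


Affine F_7-points: {(0, 0), (0, 6), (1, 3), (1, 4), (3, 1), (5, 2)}; count = 6.

For each of the 49 pairs (x, y) ∈ F_7², evaluate f(x, y) mod 7. Record the zeros.
  x = 0: [0↦0, 1↦5, 2↦1, 3↦2, 4↦1, 5↦5, 6↦0]  zeros at y ∈ {0, 6}
  x = 1: [0↦2, 1↦1, 2↦5, 3↦0, 4↦0, 5↦5, 6↦1]  zeros at y ∈ {3, 4}
  x = 2: [0↦4, 1↦4, 2↦2, 3↦5, 4↦6, 5↦5, 6↦2]  zeros at y ∈ ∅
  x = 3: [0↦6, 1↦0, 2↦6, 3↦3, 4↦5, 5↦5, 6↦3]  zeros at y ∈ {1}
  x = 4: [0↦1, 1↦3, 2↦3, 3↦1, 4↦4, 5↦5, 6↦4]  zeros at y ∈ ∅
  x = 5: [0↦3, 1↦6, 2↦0, 3↦6, 4↦3, 5↦5, 6↦5]  zeros at y ∈ {2}
  x = 6: [0↦5, 1↦2, 2↦4, 3↦4, 4↦2, 5↦5, 6↦6]  zeros at y ∈ ∅
Collecting zeros: affine points = {(0, 0), (0, 6), (1, 3), (1, 4), (3, 1), (5, 2)}.
Total count |C(F_7)_aff| = 6.


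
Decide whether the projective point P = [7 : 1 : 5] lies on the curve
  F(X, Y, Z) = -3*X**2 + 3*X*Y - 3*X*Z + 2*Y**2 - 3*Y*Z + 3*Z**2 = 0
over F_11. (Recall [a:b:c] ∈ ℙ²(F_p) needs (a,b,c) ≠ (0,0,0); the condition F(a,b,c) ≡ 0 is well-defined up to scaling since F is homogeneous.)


F(7,1,5) ≡ 7 (mod 11); P is NOT on the curve.

Evaluate F(7, 1, 5) term-by-term (mod 11).
  -3*X**2 ↦ -3·49·1·1 = -147
  3*X*Y ↦ 3·7·1·1 = 21
  -3*X*Z ↦ -3·7·1·5 = -105
  2*Y**2 ↦ 2·1·1·1 = 2
  -3*Y*Z ↦ -3·1·1·5 = -15
  3*Z**2 ↦ 3·1·1·25 = 75
Sum: F(7, 1, 5) = (-147) + (21) + (-105) + (2) + (-15) + (75) = -169.
Reducing mod 11: -169 ≡ 7 (mod 11).
Since F(a, b, c) ≡ 7 ≠ 0 (mod 11), P does NOT lie on the curve.


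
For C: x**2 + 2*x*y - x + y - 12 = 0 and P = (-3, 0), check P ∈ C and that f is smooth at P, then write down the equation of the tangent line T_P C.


Tangent line at P: -7*x - 5*y - 21 = 0.

Step 1: f(-3, 0) = 0, so P lies on C.
Step 2: partial derivatives
  f_x(x, y) = 2*x + 2*y - 1, f_y(x, y) = 2*x + 1.
  f_x(P) = -7, f_y(P) = -5 (gradient nonzero, so P is smooth).
Step 3: tangent line at P: -7·(x − -3) + -5·(y − 0) = 0.
Expanding: -7*x - 5*y - 21 = 0.


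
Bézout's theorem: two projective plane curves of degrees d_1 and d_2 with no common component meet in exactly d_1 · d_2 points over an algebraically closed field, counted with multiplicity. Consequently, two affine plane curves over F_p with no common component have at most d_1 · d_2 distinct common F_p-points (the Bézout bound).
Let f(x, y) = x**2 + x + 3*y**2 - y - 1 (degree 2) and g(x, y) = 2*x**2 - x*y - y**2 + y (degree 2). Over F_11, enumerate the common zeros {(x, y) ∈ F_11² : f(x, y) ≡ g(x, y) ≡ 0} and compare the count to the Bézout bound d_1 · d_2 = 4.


Common zeros: {(4, 6)}; count = 1; Bézout bound = 4.

deg(f) = 2, deg(g) = 2, so Bézout bound = 4.
Scan x ∈ F_11. For each x, list the y ∈ F_11 with f(x, y) ≡ 0 and those with g(x, y) ≡ 0 (mod 11); the common zeros in that column are the intersection.
  x = 0: f ≡ 0 at y ∈ ∅; g ≡ 0 at y ∈ {0, 1}; common: ∅.
  x = 1: f ≡ 0 at y ∈ {2}; g ≡ 0 at y ∈ ∅; common: ∅.
  x = 2: f ≡ 0 at y ∈ ∅; g ≡ 0 at y ∈ {5}; common: ∅.
  x = 3: f ≡ 0 at y ∈ {0, 4}; g ≡ 0 at y ∈ ∅; common: ∅.
  x = 4: f ≡ 0 at y ∈ {6, 9}; g ≡ 0 at y ∈ {2, 6}; common: {6}.
  x = 5: f ≡ 0 at y ∈ {5, 10}; g ≡ 0 at y ∈ ∅; common: ∅.
  x = 6: f ≡ 0 at y ∈ {6, 9}; g ≡ 0 at y ∈ {1, 5}; common: ∅.
  x = 7: f ≡ 0 at y ∈ {0, 4}; g ≡ 0 at y ∈ ∅; common: ∅.
  x = 8: f ≡ 0 at y ∈ ∅; g ≡ 0 at y ∈ {2}; common: ∅.
  x = 9: f ≡ 0 at y ∈ {2}; g ≡ 0 at y ∈ ∅; common: ∅.
  x = 10: f ≡ 0 at y ∈ ∅; g ≡ 0 at y ∈ {6, 7}; common: ∅.
Collecting: common zeros = {(4, 6)}, so the count is 1.
Comparison with the Bézout bound: 1 ≤ 4 = deg(f)·deg(g), as expected for curves with no common component (the affine F_11-count falls short of the bound because intersections may lie at infinity, over extension fields, or carry multiplicity).


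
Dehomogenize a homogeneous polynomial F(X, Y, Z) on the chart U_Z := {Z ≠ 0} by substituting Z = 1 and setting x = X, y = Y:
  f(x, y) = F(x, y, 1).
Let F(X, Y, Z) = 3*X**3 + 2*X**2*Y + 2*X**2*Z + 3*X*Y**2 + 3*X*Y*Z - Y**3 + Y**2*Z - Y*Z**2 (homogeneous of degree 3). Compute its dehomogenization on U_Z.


f(x, y) = 3*x**3 + 2*x**2*y + 2*x**2 + 3*x*y**2 + 3*x*y - y**3 + y**2 - y

On U_Z we set Z = 1. Each monomial c·X^i·Y^j·Z^k in F becomes c·x^i·y^j·1^k = c·x^i·y^j.
Substituting Z = 1: F(X, Y, 1) = 3*x**3 + 2*x**2*y + 2*x**2 + 3*x*y**2 + 3*x*y - y**3 + y**2 - y.
Note: deg(f) ≤ deg(F) = 3; strict inequality happens when F is divisible by Z (lost terms).


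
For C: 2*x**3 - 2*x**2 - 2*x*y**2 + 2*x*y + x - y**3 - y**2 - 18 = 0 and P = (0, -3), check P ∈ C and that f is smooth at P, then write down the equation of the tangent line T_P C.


Tangent line at P: -23*x - 21*y - 63 = 0.

Step 1: f(0, -3) = 0, so P lies on C.
Step 2: partial derivatives
  f_x(x, y) = 6*x**2 - 4*x - 2*y**2 + 2*y + 1, f_y(x, y) = -4*x*y + 2*x - 3*y**2 - 2*y.
  f_x(P) = -23, f_y(P) = -21 (gradient nonzero, so P is smooth).
Step 3: tangent line at P: -23·(x − 0) + -21·(y − -3) = 0.
Expanding: -23*x - 21*y - 63 = 0.


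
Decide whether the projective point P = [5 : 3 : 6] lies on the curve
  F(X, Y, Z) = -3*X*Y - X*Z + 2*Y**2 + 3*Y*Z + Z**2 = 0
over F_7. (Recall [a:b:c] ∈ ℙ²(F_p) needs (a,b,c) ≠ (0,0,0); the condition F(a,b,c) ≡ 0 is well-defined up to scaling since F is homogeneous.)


F(5,3,6) ≡ 5 (mod 7); P is NOT on the curve.

Evaluate F(5, 3, 6) term-by-term (mod 7).
  -3*X*Y ↦ -3·5·3·1 = -45
  -X*Z ↦ -1·5·1·6 = -30
  2*Y**2 ↦ 2·1·9·1 = 18
  3*Y*Z ↦ 3·1·3·6 = 54
  Z**2 ↦ 1·1·1·36 = 36
Sum: F(5, 3, 6) = (-45) + (-30) + (18) + (54) + (36) = 33.
Reducing mod 7: 33 ≡ 5 (mod 7).
Since F(a, b, c) ≡ 5 ≠ 0 (mod 7), P does NOT lie on the curve.


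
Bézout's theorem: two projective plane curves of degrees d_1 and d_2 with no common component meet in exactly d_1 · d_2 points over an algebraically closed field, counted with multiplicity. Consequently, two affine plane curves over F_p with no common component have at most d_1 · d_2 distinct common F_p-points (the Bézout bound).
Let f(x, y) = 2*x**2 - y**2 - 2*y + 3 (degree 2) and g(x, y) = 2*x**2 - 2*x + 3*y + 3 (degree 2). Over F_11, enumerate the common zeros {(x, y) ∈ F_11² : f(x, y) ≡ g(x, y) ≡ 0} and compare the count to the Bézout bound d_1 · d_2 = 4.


Common zeros: {(7, 4)}; count = 1; Bézout bound = 4.

deg(f) = 2, deg(g) = 2, so Bézout bound = 4.
Scan x ∈ F_11. For each x, list the y ∈ F_11 with f(x, y) ≡ 0 and those with g(x, y) ≡ 0 (mod 11); the common zeros in that column are the intersection.
  x = 0: f ≡ 0 at y ∈ {1, 8}; g ≡ 0 at y ∈ {10}; common: ∅.
  x = 1: f ≡ 0 at y ∈ ∅; g ≡ 0 at y ∈ {10}; common: ∅.
  x = 2: f ≡ 0 at y ∈ {0, 9}; g ≡ 0 at y ∈ {5}; common: ∅.
  x = 3: f ≡ 0 at y ∈ {10}; g ≡ 0 at y ∈ {6}; common: ∅.
  x = 4: f ≡ 0 at y ∈ {4, 5}; g ≡ 0 at y ∈ {2}; common: ∅.
  x = 5: f ≡ 0 at y ∈ ∅; g ≡ 0 at y ∈ {4}; common: ∅.
  x = 6: f ≡ 0 at y ∈ ∅; g ≡ 0 at y ∈ {1}; common: ∅.
  x = 7: f ≡ 0 at y ∈ {4, 5}; g ≡ 0 at y ∈ {4}; common: {4}.
  x = 8: f ≡ 0 at y ∈ {10}; g ≡ 0 at y ∈ {2}; common: ∅.
  x = 9: f ≡ 0 at y ∈ {0, 9}; g ≡ 0 at y ∈ {6}; common: ∅.
  x = 10: f ≡ 0 at y ∈ ∅; g ≡ 0 at y ∈ {5}; common: ∅.
Collecting: common zeros = {(7, 4)}, so the count is 1.
Comparison with the Bézout bound: 1 ≤ 4 = deg(f)·deg(g), as expected for curves with no common component (the affine F_11-count falls short of the bound because intersections may lie at infinity, over extension fields, or carry multiplicity).


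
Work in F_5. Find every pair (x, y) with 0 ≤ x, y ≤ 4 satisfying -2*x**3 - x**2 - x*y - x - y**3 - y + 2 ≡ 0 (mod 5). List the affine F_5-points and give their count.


Affine F_5-points: {(0, 1), (1, 1), (1, 3), (2, 0), (3, 2), (4, 4)}; count = 6.

For each of the 25 pairs (x, y) ∈ F_5², evaluate f(x, y) mod 5. Record the zeros.
  x = 0: [0↦2, 1↦0, 2↦2, 3↦2, 4↦4]  zeros at y ∈ {1}
  x = 1: [0↦3, 1↦0, 2↦1, 3↦0, 4↦1]  zeros at y ∈ {1, 3}
  x = 2: [0↦0, 1↦1, 2↦1, 3↦4, 4↦4]  zeros at y ∈ {0}
  x = 3: [0↦1, 1↦1, 2↦0, 3↦2, 4↦1]  zeros at y ∈ {2}
  x = 4: [0↦4, 1↦3, 2↦1, 3↦2, 4↦0]  zeros at y ∈ {4}
Collecting zeros: affine points = {(0, 1), (1, 1), (1, 3), (2, 0), (3, 2), (4, 4)}.
Total count |C(F_5)_aff| = 6.


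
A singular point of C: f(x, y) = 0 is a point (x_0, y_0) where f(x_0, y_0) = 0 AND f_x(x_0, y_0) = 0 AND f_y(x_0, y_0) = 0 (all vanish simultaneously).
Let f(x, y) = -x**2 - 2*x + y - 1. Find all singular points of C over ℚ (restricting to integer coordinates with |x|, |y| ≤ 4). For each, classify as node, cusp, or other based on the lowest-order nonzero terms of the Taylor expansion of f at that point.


No singular points in the scanned grid; C is smooth there.

Compute partial derivatives:
  f_x = -2*x - 2.
  f_y = 1.
f_y = 1 is a nonzero constant, so f_y never vanishes: no point (x, y) can satisfy f = f_x = f_y = 0. In particular no (x, y) ∈ {−4, ..., 4}² is singular; the curve is smooth.


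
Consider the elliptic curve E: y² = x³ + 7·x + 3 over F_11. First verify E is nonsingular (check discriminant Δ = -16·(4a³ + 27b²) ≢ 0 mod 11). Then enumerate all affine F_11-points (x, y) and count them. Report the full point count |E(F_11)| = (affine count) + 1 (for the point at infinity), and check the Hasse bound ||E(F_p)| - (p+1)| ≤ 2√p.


Affine points = {(0, 5), (0, 6), (1, 0), (2, 5), (2, 6), (5, 3), (5, 8), (9, 5), (9, 6)}; affine count = 9; |E(F_11)| = 10.

Discriminant check: Δ ∝ 4a³ + 27b² = 4·7³ + 27·3² = 4·343 + 27·9 ≡ 9 (mod 11). Nonzero ⇒ E is nonsingular.
For each x ∈ F_11, compute rhs = x³ + 7·x + 3 mod 11, then count y ∈ F_11 with y² ≡ rhs.
  x = 0: rhs = 3, matching y values: 5, 6 (2 points).
  x = 1: rhs = 0, matching y values: 0 (1 points).
  x = 2: rhs = 3, matching y values: 5, 6 (2 points).
  x = 3: rhs = 7, matching y values: none (0 points).
  x = 4: rhs = 7, matching y values: none (0 points).
  x = 5: rhs = 9, matching y values: 3, 8 (2 points).
  x = 6: rhs = 8, matching y values: none (0 points).
  x = 7: rhs = 10, matching y values: none (0 points).
  x = 8: rhs = 10, matching y values: none (0 points).
  x = 9: rhs = 3, matching y values: 5, 6 (2 points).
  x = 10: rhs = 6, matching y values: none (0 points).
Total affine count: 9.
Full point count |E(F_11)| = 9 + 1 = 10.
Hasse bound: |10 − (11+1)| = |-2| = 2 ≤ 2√11 ≈ 6.6332 ✓.


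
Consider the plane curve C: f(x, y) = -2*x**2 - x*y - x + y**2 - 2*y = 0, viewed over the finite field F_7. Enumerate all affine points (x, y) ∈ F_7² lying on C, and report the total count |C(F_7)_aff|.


Affine F_7-points: {(0, 0), (0, 2), (1, 5), (2, 2), (3, 0), (3, 5)}; count = 6.

For each of the 49 pairs (x, y) ∈ F_7², evaluate f(x, y) mod 7. Record the zeros.
  x = 0: [0↦0, 1↦6, 2↦0, 3↦3, 4↦1, 5↦1, 6↦3]  zeros at y ∈ {0, 2}
  x = 1: [0↦4, 1↦2, 2↦2, 3↦4, 4↦1, 5↦0, 6↦1]  zeros at y ∈ {5}
  x = 2: [0↦4, 1↦1, 2↦0, 3↦1, 4↦4, 5↦2, 6↦2]  zeros at y ∈ {2}
  x = 3: [0↦0, 1↦3, 2↦1, 3↦1, 4↦3, 5↦0, 6↦6]  zeros at y ∈ {0, 5}
  x = 4: [0↦6, 1↦1, 2↦5, 3↦4, 4↦5, 5↦1, 6↦6]  zeros at y ∈ ∅
  x = 5: [0↦1, 1↦2, 2↦5, 3↦3, 4↦3, 5↦5, 6↦2]  zeros at y ∈ ∅
  x = 6: [0↦6, 1↦6, 2↦1, 3↦5, 4↦4, 5↦5, 6↦1]  zeros at y ∈ ∅
Collecting zeros: affine points = {(0, 0), (0, 2), (1, 5), (2, 2), (3, 0), (3, 5)}.
Total count |C(F_7)_aff| = 6.


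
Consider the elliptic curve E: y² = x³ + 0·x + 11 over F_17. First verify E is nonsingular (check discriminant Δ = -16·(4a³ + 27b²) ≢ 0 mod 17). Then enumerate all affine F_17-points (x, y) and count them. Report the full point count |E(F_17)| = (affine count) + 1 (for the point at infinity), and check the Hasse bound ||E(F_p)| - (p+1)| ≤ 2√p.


Affine points = {(2, 6), (2, 11), (3, 2), (3, 15), (5, 0), (8, 8), (8, 9), (9, 3), (9, 14), (10, 5), (10, 12), (11, 4), (11, 13), (13, 7), (13, 10), (14, 1), (14, 16)}; affine count = 17; |E(F_17)| = 18.

Discriminant check: Δ ∝ 4a³ + 27b² = 4·0³ + 27·11² = 4·0 + 27·121 ≡ 3 (mod 17). Nonzero ⇒ E is nonsingular.
For each x ∈ F_17, compute rhs = x³ + 0·x + 11 mod 17, then count y ∈ F_17 with y² ≡ rhs.
  x = 0: rhs = 11, matching y values: none (0 points).
  x = 1: rhs = 12, matching y values: none (0 points).
  x = 2: rhs = 2, matching y values: 6, 11 (2 points).
  x = 3: rhs = 4, matching y values: 2, 15 (2 points).
  x = 4: rhs = 7, matching y values: none (0 points).
  x = 5: rhs = 0, matching y values: 0 (1 points).
  x = 6: rhs = 6, matching y values: none (0 points).
  x = 7: rhs = 14, matching y values: none (0 points).
  x = 8: rhs = 13, matching y values: 8, 9 (2 points).
  x = 9: rhs = 9, matching y values: 3, 14 (2 points).
  x = 10: rhs = 8, matching y values: 5, 12 (2 points).
  x = 11: rhs = 16, matching y values: 4, 13 (2 points).
  x = 12: rhs = 5, matching y values: none (0 points).
  x = 13: rhs = 15, matching y values: 7, 10 (2 points).
  x = 14: rhs = 1, matching y values: 1, 16 (2 points).
  x = 15: rhs = 3, matching y values: none (0 points).
  x = 16: rhs = 10, matching y values: none (0 points).
Total affine count: 17.
Full point count |E(F_17)| = 17 + 1 = 18.
Hasse bound: |18 − (17+1)| = |0| = 0 ≤ 2√17 ≈ 8.2462 ✓.


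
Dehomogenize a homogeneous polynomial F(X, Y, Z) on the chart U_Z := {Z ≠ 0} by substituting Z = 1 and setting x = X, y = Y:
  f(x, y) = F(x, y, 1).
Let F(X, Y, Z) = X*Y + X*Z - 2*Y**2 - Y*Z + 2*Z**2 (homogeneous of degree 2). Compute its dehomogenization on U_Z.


f(x, y) = x*y + x - 2*y**2 - y + 2

On U_Z we set Z = 1. Each monomial c·X^i·Y^j·Z^k in F becomes c·x^i·y^j·1^k = c·x^i·y^j.
Substituting Z = 1: F(X, Y, 1) = x*y + x - 2*y**2 - y + 2.
Note: deg(f) ≤ deg(F) = 2; strict inequality happens when F is divisible by Z (lost terms).


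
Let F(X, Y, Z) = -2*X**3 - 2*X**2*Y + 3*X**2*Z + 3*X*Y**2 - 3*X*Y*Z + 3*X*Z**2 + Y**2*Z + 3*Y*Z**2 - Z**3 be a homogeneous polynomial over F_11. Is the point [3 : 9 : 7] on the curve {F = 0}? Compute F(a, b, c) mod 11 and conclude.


F(3,9,7) ≡ 0 (mod 11); P is on the curve.

Evaluate F(3, 9, 7) term-by-term (mod 11).
  -2*X**3 ↦ -2·27·1·1 = -54
  -2*X**2*Y ↦ -2·9·9·1 = -162
  3*X**2*Z ↦ 3·9·1·7 = 189
  3*X*Y**2 ↦ 3·3·81·1 = 729
  -3*X*Y*Z ↦ -3·3·9·7 = -567
  3*X*Z**2 ↦ 3·3·1·49 = 441
  Y**2*Z ↦ 1·1·81·7 = 567
  3*Y*Z**2 ↦ 3·1·9·49 = 1323
  -Z**3 ↦ -1·1·1·343 = -343
Sum: F(3, 9, 7) = (-54) + (-162) + (189) + (729) + (-567) + (441) + (567) + (1323) + (-343) = 2123.
Reducing mod 11: 2123 ≡ 0 (mod 11).
Since F(a, b, c) ≡ 0 (mod 11), P lies on the curve.
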